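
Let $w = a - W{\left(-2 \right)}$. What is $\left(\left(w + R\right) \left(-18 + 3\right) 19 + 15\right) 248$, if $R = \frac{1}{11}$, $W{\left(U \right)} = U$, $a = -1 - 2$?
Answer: $\frac{747720}{11} \approx 67975.0$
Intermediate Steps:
$a = -3$ ($a = -1 - 2 = -3$)
$R = \frac{1}{11} \approx 0.090909$
$w = -1$ ($w = -3 - -2 = -3 + 2 = -1$)
$\left(\left(w + R\right) \left(-18 + 3\right) 19 + 15\right) 248 = \left(\left(-1 + \frac{1}{11}\right) \left(-18 + 3\right) 19 + 15\right) 248 = \left(\left(- \frac{10}{11}\right) \left(-15\right) 19 + 15\right) 248 = \left(\frac{150}{11} \cdot 19 + 15\right) 248 = \left(\frac{2850}{11} + 15\right) 248 = \frac{3015}{11} \cdot 248 = \frac{747720}{11}$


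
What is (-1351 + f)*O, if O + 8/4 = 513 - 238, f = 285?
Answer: -291018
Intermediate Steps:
O = 273 (O = -2 + (513 - 238) = -2 + 275 = 273)
(-1351 + f)*O = (-1351 + 285)*273 = -1066*273 = -291018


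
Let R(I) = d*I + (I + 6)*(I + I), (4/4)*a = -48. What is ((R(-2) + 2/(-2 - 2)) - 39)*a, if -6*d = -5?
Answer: 2744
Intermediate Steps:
d = 5/6 (d = -1/6*(-5) = 5/6 ≈ 0.83333)
a = -48
R(I) = 5*I/6 + 2*I*(6 + I) (R(I) = 5*I/6 + (I + 6)*(I + I) = 5*I/6 + (6 + I)*(2*I) = 5*I/6 + 2*I*(6 + I))
((R(-2) + 2/(-2 - 2)) - 39)*a = (((1/6)*(-2)*(77 + 12*(-2)) + 2/(-2 - 2)) - 39)*(-48) = (((1/6)*(-2)*(77 - 24) + 2/(-4)) - 39)*(-48) = (((1/6)*(-2)*53 - 1/4*2) - 39)*(-48) = ((-53/3 - 1/2) - 39)*(-48) = (-109/6 - 39)*(-48) = -343/6*(-48) = 2744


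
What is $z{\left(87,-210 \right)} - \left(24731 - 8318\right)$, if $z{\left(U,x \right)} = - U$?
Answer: $-16500$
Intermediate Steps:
$z{\left(87,-210 \right)} - \left(24731 - 8318\right) = \left(-1\right) 87 - \left(24731 - 8318\right) = -87 - \left(24731 - 8318\right) = -87 - 16413 = -16500$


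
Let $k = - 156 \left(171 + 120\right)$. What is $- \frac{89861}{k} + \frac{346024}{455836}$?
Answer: $\frac{14167496075}{5173282764} \approx 2.7386$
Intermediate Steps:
$k = -45396$ ($k = \left(-156\right) 291 = -45396$)
$- \frac{89861}{k} + \frac{346024}{455836} = - \frac{89861}{-45396} + \frac{346024}{455836} = \left(-89861\right) \left(- \frac{1}{45396}\right) + 346024 \cdot \frac{1}{455836} = \frac{89861}{45396} + \frac{86506}{113959} = \frac{14167496075}{5173282764}$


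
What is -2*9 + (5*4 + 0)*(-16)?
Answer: -338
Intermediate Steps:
-2*9 + (5*4 + 0)*(-16) = -18 + (20 + 0)*(-16) = -18 + 20*(-16) = -18 - 320 = -338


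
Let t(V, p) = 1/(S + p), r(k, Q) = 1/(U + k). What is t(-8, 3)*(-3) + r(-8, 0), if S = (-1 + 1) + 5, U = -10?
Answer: -31/72 ≈ -0.43056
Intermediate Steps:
r(k, Q) = 1/(-10 + k)
S = 5 (S = 0 + 5 = 5)
t(V, p) = 1/(5 + p)
t(-8, 3)*(-3) + r(-8, 0) = -3/(5 + 3) + 1/(-10 - 8) = -3/8 + 1/(-18) = (⅛)*(-3) - 1/18 = -3/8 - 1/18 = -31/72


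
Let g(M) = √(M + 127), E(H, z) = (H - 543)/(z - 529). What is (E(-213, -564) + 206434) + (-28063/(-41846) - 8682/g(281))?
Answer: 1348839161241/6533954 - 1447*√102/34 ≈ 2.0601e+5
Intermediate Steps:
E(H, z) = (-543 + H)/(-529 + z)
g(M) = √(127 + M)
(E(-213, -564) + 206434) + (-28063/(-41846) - 8682/g(281)) = ((-543 - 213)/(-529 - 564) + 206434) + (-28063/(-41846) - 8682/√(127 + 281)) = (-756/(-1093) + 206434) + (-28063*(-1/41846) - 8682*√102/204) = (-1/1093*(-756) + 206434) + (4009/5978 - 8682*√102/204) = (756/1093 + 206434) + (4009/5978 - 1447*√102/34) = 225633118/1093 + (4009/5978 - 1447*√102/34) = 1348839161241/6533954 - 1447*√102/34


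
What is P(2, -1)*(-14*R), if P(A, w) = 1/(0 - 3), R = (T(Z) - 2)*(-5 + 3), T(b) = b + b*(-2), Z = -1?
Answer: 28/3 ≈ 9.3333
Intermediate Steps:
T(b) = -b (T(b) = b - 2*b = -b)
R = 2 (R = (-1*(-1) - 2)*(-5 + 3) = (1 - 2)*(-2) = -1*(-2) = 2)
P(A, w) = -⅓ (P(A, w) = 1/(-3) = -⅓)
P(2, -1)*(-14*R) = -(-14)*2/3 = -⅓*(-28) = 28/3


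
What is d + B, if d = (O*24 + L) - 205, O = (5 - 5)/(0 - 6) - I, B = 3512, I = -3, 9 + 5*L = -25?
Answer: 16861/5 ≈ 3372.2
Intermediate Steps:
L = -34/5 (L = -9/5 + (1/5)*(-25) = -9/5 - 5 = -34/5 ≈ -6.8000)
O = 3 (O = (5 - 5)/(0 - 6) - 1*(-3) = 0/(-6) + 3 = 0*(-1/6) + 3 = 0 + 3 = 3)
d = -699/5 (d = (3*24 - 34/5) - 205 = (72 - 34/5) - 205 = 326/5 - 205 = -699/5 ≈ -139.80)
d + B = -699/5 + 3512 = 16861/5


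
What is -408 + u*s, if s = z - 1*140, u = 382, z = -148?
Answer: -110424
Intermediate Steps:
s = -288 (s = -148 - 1*140 = -148 - 140 = -288)
-408 + u*s = -408 + 382*(-288) = -408 - 110016 = -110424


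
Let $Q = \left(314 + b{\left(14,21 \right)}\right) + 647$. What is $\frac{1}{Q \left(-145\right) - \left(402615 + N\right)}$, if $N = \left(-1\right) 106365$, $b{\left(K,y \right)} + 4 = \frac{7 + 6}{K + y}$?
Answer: $- \frac{7}{3045482} \approx -2.2985 \cdot 10^{-6}$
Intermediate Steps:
$b{\left(K,y \right)} = -4 + \frac{13}{K + y}$ ($b{\left(K,y \right)} = -4 + \frac{7 + 6}{K + y} = -4 + \frac{13}{K + y}$)
$N = -106365$
$Q = \frac{33508}{35}$ ($Q = \left(314 + \frac{13 - 56 - 84}{14 + 21}\right) + 647 = \left(314 + \frac{13 - 56 - 84}{35}\right) + 647 = \left(314 + \frac{1}{35} \left(-127\right)\right) + 647 = \left(314 - \frac{127}{35}\right) + 647 = \frac{10863}{35} + 647 = \frac{33508}{35} \approx 957.37$)
$\frac{1}{Q \left(-145\right) - \left(402615 + N\right)} = \frac{1}{\frac{33508}{35} \left(-145\right) - 296250} = \frac{1}{- \frac{971732}{7} + \left(-402615 + 106365\right)} = \frac{1}{- \frac{971732}{7} - 296250} = \frac{1}{- \frac{3045482}{7}} = - \frac{7}{3045482}$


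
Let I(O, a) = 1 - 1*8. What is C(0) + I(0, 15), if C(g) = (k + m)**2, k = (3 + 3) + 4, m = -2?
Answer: 57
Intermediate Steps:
I(O, a) = -7 (I(O, a) = 1 - 8 = -7)
k = 10 (k = 6 + 4 = 10)
C(g) = 64 (C(g) = (10 - 2)**2 = 8**2 = 64)
C(0) + I(0, 15) = 64 - 7 = 57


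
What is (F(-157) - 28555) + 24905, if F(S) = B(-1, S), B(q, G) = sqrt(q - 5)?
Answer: -3650 + I*sqrt(6) ≈ -3650.0 + 2.4495*I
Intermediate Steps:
B(q, G) = sqrt(-5 + q)
F(S) = I*sqrt(6) (F(S) = sqrt(-5 - 1) = sqrt(-6) = I*sqrt(6))
(F(-157) - 28555) + 24905 = (I*sqrt(6) - 28555) + 24905 = (-28555 + I*sqrt(6)) + 24905 = -3650 + I*sqrt(6)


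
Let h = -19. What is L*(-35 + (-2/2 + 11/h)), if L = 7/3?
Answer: -4865/57 ≈ -85.351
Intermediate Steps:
L = 7/3 (L = 7*(1/3) = 7/3 ≈ 2.3333)
L*(-35 + (-2/2 + 11/h)) = 7*(-35 + (-2/2 + 11/(-19)))/3 = 7*(-35 + (-2*1/2 + 11*(-1/19)))/3 = 7*(-35 + (-1 - 11/19))/3 = 7*(-35 - 30/19)/3 = (7/3)*(-695/19) = -4865/57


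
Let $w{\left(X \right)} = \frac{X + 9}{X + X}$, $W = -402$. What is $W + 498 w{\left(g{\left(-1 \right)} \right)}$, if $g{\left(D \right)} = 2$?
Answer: $\frac{1935}{2} \approx 967.5$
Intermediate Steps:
$w{\left(X \right)} = \frac{9 + X}{2 X}$
$W + 498 w{\left(g{\left(-1 \right)} \right)} = -402 + 498 \frac{9 + 2}{2 \cdot 2} = -402 + 498 \cdot \frac{1}{2} \cdot \frac{1}{2} \cdot 11 = -402 + 498 \cdot \frac{11}{4} = -402 + \frac{2739}{2} = \frac{1935}{2}$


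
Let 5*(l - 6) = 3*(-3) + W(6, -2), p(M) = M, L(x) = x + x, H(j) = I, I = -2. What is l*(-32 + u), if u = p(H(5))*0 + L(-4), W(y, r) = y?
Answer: -216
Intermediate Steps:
H(j) = -2
L(x) = 2*x
u = -8 (u = -2*0 + 2*(-4) = 0 - 8 = -8)
l = 27/5 (l = 6 + (3*(-3) + 6)/5 = 6 + (-9 + 6)/5 = 6 + (1/5)*(-3) = 6 - 3/5 = 27/5 ≈ 5.4000)
l*(-32 + u) = 27*(-32 - 8)/5 = (27/5)*(-40) = -216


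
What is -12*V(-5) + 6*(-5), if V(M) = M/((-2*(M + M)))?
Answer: -27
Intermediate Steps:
V(M) = -1/4 (V(M) = M/((-4*M)) = M*(-1/(4*M)) = -1/4)
-12*V(-5) + 6*(-5) = -12*(-1/4) + 6*(-5) = 3 - 30 = -27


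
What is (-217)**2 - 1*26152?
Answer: 20937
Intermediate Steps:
(-217)**2 - 1*26152 = 47089 - 26152 = 20937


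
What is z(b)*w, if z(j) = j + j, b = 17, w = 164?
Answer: 5576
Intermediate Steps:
z(j) = 2*j
z(b)*w = (2*17)*164 = 34*164 = 5576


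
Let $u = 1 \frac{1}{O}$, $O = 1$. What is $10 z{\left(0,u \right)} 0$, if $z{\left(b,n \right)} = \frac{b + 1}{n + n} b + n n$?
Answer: $0$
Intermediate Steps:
$u = 1$ ($u = 1 \cdot 1^{-1} = 1 \cdot 1 = 1$)
$z{\left(b,n \right)} = n^{2} + \frac{b \left(1 + b\right)}{2 n}$ ($z{\left(b,n \right)} = \frac{1 + b}{2 n} b + n^{2} = \frac{b \left(1 + b\right)}{2 n} + n^{2} = n^{2} + \frac{b \left(1 + b\right)}{2 n}$)
$10 z{\left(0,u \right)} 0 = 10 \frac{0 + 0^{2} + 2 \cdot 1^{3}}{2 \cdot 1} \cdot 0 = 10 \cdot \frac{1}{2} \cdot 1 \left(0 + 0 + 2 \cdot 1\right) 0 = 10 \cdot \frac{1}{2} \cdot 1 \left(0 + 0 + 2\right) 0 = 10 \cdot \frac{1}{2} \cdot 1 \cdot 2 \cdot 0 = 10 \cdot 1 \cdot 0 = 10 \cdot 0 = 0$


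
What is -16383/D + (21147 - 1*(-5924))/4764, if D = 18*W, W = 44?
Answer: -1572455/104808 ≈ -15.003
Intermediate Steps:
D = 792 (D = 18*44 = 792)
-16383/D + (21147 - 1*(-5924))/4764 = -16383/792 + (21147 - 1*(-5924))/4764 = -16383*1/792 + (21147 + 5924)*(1/4764) = -5461/264 + 27071*(1/4764) = -5461/264 + 27071/4764 = -1572455/104808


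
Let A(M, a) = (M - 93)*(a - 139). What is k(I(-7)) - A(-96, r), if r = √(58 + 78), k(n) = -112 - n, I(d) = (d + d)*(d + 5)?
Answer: -26411 + 378*√34 ≈ -24207.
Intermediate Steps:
I(d) = 2*d*(5 + d) (I(d) = (2*d)*(5 + d) = 2*d*(5 + d))
r = 2*√34 (r = √136 = 2*√34 ≈ 11.662)
A(M, a) = (-139 + a)*(-93 + M) (A(M, a) = (-93 + M)*(-139 + a) = (-139 + a)*(-93 + M))
k(I(-7)) - A(-96, r) = (-112 - 2*(-7)*(5 - 7)) - (12927 - 139*(-96) - 186*√34 - 192*√34) = (-112 - 2*(-7)*(-2)) - (12927 + 13344 - 186*√34 - 192*√34) = (-112 - 1*28) - (26271 - 378*√34) = (-112 - 28) + (-26271 + 378*√34) = -140 + (-26271 + 378*√34) = -26411 + 378*√34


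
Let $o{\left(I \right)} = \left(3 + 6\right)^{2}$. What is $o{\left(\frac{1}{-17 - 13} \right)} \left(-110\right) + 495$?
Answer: $-8415$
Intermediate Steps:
$o{\left(I \right)} = 81$ ($o{\left(I \right)} = 9^{2} = 81$)
$o{\left(\frac{1}{-17 - 13} \right)} \left(-110\right) + 495 = 81 \left(-110\right) + 495 = -8910 + 495 = -8415$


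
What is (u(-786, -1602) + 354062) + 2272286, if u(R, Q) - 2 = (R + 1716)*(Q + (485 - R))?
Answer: 2318520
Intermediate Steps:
u(R, Q) = 2 + (1716 + R)*(485 + Q - R) (u(R, Q) = 2 + (R + 1716)*(Q + (485 - R)) = 2 + (1716 + R)*(485 + Q - R))
(u(-786, -1602) + 354062) + 2272286 = ((832262 - 1*(-786)**2 - 1231*(-786) + 1716*(-1602) - 1602*(-786)) + 354062) + 2272286 = ((832262 - 1*617796 + 967566 - 2749032 + 1259172) + 354062) + 2272286 = ((832262 - 617796 + 967566 - 2749032 + 1259172) + 354062) + 2272286 = (-307828 + 354062) + 2272286 = 46234 + 2272286 = 2318520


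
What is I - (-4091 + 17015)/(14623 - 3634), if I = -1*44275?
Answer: -54061211/1221 ≈ -44276.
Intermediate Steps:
I = -44275
I - (-4091 + 17015)/(14623 - 3634) = -44275 - (-4091 + 17015)/(14623 - 3634) = -44275 - 12924/10989 = -44275 - 1*1436/1221 = -44275 - 1436/1221 = -54061211/1221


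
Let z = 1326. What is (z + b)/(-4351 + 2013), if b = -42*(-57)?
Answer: -1860/1169 ≈ -1.5911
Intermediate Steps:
b = 2394
(z + b)/(-4351 + 2013) = (1326 + 2394)/(-4351 + 2013) = 3720/(-2338) = 3720*(-1/2338) = -1860/1169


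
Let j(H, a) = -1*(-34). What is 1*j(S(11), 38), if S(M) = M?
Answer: 34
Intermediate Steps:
j(H, a) = 34
1*j(S(11), 38) = 1*34 = 34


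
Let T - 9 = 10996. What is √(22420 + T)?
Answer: 5*√1337 ≈ 182.82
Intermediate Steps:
T = 11005 (T = 9 + 10996 = 11005)
√(22420 + T) = √(22420 + 11005) = √33425 = 5*√1337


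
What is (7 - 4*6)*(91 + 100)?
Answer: -3247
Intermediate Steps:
(7 - 4*6)*(91 + 100) = (7 - 24)*191 = -17*191 = -3247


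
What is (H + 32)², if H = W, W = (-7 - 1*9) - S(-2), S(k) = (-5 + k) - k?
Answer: 441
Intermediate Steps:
S(k) = -5
W = -11 (W = (-7 - 1*9) - 1*(-5) = (-7 - 9) + 5 = -16 + 5 = -11)
H = -11
(H + 32)² = (-11 + 32)² = 21² = 441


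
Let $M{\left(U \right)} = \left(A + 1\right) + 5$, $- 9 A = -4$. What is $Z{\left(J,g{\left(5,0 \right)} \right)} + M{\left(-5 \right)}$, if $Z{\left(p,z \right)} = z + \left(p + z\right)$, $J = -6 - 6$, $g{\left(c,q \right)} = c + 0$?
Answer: $\frac{40}{9} \approx 4.4444$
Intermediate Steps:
$A = \frac{4}{9}$ ($A = \left(- \frac{1}{9}\right) \left(-4\right) = \frac{4}{9} \approx 0.44444$)
$M{\left(U \right)} = \frac{58}{9}$ ($M{\left(U \right)} = \left(\frac{4}{9} + 1\right) + 5 = \frac{13}{9} + 5 = \frac{58}{9}$)
$g{\left(c,q \right)} = c$
$J = -12$
$Z{\left(p,z \right)} = p + 2 z$
$Z{\left(J,g{\left(5,0 \right)} \right)} + M{\left(-5 \right)} = \left(-12 + 2 \cdot 5\right) + \frac{58}{9} = \left(-12 + 10\right) + \frac{58}{9} = -2 + \frac{58}{9} = \frac{40}{9}$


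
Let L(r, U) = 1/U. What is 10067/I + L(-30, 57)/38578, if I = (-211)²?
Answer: 22136833903/97899274866 ≈ 0.22612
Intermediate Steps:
I = 44521
10067/I + L(-30, 57)/38578 = 10067/44521 + 1/(57*38578) = 10067*(1/44521) + (1/57)*(1/38578) = 10067/44521 + 1/2198946 = 22136833903/97899274866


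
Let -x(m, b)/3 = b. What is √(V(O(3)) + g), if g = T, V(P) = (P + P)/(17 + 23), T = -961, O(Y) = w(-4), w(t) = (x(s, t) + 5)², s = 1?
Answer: I*√94655/10 ≈ 30.766*I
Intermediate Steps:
x(m, b) = -3*b
w(t) = (5 - 3*t)² (w(t) = (-3*t + 5)² = (5 - 3*t)²)
O(Y) = 289 (O(Y) = (-5 + 3*(-4))² = (-5 - 12)² = (-17)² = 289)
V(P) = P/20 (V(P) = (2*P)/40 = (2*P)*(1/40) = P/20)
g = -961
√(V(O(3)) + g) = √((1/20)*289 - 961) = √(289/20 - 961) = √(-18931/20) = I*√94655/10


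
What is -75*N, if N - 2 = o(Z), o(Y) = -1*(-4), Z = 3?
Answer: -450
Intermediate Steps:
o(Y) = 4
N = 6 (N = 2 + 4 = 6)
-75*N = -75*6 = -450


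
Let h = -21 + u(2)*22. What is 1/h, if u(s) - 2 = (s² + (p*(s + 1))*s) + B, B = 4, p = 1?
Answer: 1/331 ≈ 0.0030211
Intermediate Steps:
u(s) = 6 + s² + s*(1 + s) (u(s) = 2 + ((s² + (1*(s + 1))*s) + 4) = 2 + ((s² + (1*(1 + s))*s) + 4) = 2 + ((s² + (1 + s)*s) + 4) = 2 + ((s² + s*(1 + s)) + 4) = 2 + (4 + s² + s*(1 + s)) = 6 + s² + s*(1 + s))
h = 331 (h = -21 + (6 + 2 + 2*2²)*22 = -21 + (6 + 2 + 2*4)*22 = -21 + (6 + 2 + 8)*22 = -21 + 16*22 = -21 + 352 = 331)
1/h = 1/331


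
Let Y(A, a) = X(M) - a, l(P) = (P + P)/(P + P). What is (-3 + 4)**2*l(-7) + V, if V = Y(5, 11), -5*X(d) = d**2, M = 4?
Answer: -66/5 ≈ -13.200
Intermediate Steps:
l(P) = 1 (l(P) = (2*P)/((2*P)) = (2*P)*(1/(2*P)) = 1)
X(d) = -d**2/5
Y(A, a) = -16/5 - a (Y(A, a) = -1/5*4**2 - a = -1/5*16 - a = -16/5 - a)
V = -71/5 (V = -16/5 - 1*11 = -16/5 - 11 = -71/5 ≈ -14.200)
(-3 + 4)**2*l(-7) + V = (-3 + 4)**2*1 - 71/5 = 1**2*1 - 71/5 = 1*1 - 71/5 = 1 - 71/5 = -66/5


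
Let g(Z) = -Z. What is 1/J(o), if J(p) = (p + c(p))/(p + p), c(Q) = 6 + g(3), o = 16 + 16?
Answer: 64/35 ≈ 1.8286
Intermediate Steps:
o = 32
c(Q) = 3 (c(Q) = 6 - 1*3 = 6 - 3 = 3)
J(p) = (3 + p)/(2*p) (J(p) = (p + 3)/(p + p) = (3 + p)/((2*p)) = (3 + p)*(1/(2*p)) = (3 + p)/(2*p))
1/J(o) = 1/((½)*(3 + 32)/32) = 1/((½)*(1/32)*35) = 1/(35/64) = 64/35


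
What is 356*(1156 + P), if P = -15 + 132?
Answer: 453188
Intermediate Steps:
P = 117
356*(1156 + P) = 356*(1156 + 117) = 356*1273 = 453188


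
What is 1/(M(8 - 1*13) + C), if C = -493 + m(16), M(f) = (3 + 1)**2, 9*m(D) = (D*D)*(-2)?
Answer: -9/4805 ≈ -0.0018730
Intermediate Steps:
m(D) = -2*D**2/9 (m(D) = ((D*D)*(-2))/9 = (D**2*(-2))/9 = (-2*D**2)/9 = -2*D**2/9)
M(f) = 16 (M(f) = 4**2 = 16)
C = -4949/9 (C = -493 - 2/9*16**2 = -493 - 2/9*256 = -493 - 512/9 = -4949/9 ≈ -549.89)
1/(M(8 - 1*13) + C) = 1/(16 - 4949/9) = 1/(-4805/9) = -9/4805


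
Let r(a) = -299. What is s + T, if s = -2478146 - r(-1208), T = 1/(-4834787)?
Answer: -11979862463590/4834787 ≈ -2.4778e+6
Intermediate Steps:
T = -1/4834787 ≈ -2.0683e-7
s = -2477847 (s = -2478146 - 1*(-299) = -2478146 + 299 = -2477847)
s + T = -2477847 - 1/4834787 = -11979862463590/4834787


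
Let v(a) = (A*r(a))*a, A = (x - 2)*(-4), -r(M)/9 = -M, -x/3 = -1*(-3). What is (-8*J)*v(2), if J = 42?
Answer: -532224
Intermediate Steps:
x = -9 (x = -(-3)*(-3) = -3*3 = -9)
r(M) = 9*M (r(M) = -(-9)*M = 9*M)
A = 44 (A = (-9 - 2)*(-4) = -11*(-4) = 44)
v(a) = 396*a² (v(a) = (44*(9*a))*a = (396*a)*a = 396*a²)
(-8*J)*v(2) = (-8*42)*(396*2²) = -133056*4 = -336*1584 = -532224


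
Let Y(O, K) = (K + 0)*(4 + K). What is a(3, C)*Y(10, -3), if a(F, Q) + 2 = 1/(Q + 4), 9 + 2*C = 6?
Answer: 24/5 ≈ 4.8000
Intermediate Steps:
Y(O, K) = K*(4 + K)
C = -3/2 (C = -9/2 + (½)*6 = -9/2 + 3 = -3/2 ≈ -1.5000)
a(F, Q) = -2 + 1/(4 + Q) (a(F, Q) = -2 + 1/(Q + 4) = -2 + 1/(4 + Q))
a(3, C)*Y(10, -3) = ((-7 - 2*(-3/2))/(4 - 3/2))*(-3*(4 - 3)) = ((-7 + 3)/(5/2))*(-3*1) = ((⅖)*(-4))*(-3) = -8/5*(-3) = 24/5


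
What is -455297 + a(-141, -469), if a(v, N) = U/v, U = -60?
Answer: -21398939/47 ≈ -4.5530e+5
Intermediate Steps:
a(v, N) = -60/v
-455297 + a(-141, -469) = -455297 - 60/(-141) = -455297 - 60*(-1/141) = -455297 + 20/47 = -21398939/47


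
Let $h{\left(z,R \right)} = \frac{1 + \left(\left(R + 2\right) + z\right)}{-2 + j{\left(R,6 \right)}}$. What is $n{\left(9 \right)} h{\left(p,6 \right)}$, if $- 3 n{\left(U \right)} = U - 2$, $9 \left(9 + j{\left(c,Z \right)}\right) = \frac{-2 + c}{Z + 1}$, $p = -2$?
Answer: $\frac{1029}{689} \approx 1.4935$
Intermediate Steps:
$j{\left(c,Z \right)} = -9 + \frac{-2 + c}{9 \left(1 + Z\right)}$ ($j{\left(c,Z \right)} = -9 + \frac{\left(-2 + c\right) \frac{1}{Z + 1}}{9} = -9 + \frac{\left(-2 + c\right) \frac{1}{1 + Z}}{9} = -9 + \frac{\frac{1}{1 + Z} \left(-2 + c\right)}{9} = -9 + \frac{-2 + c}{9 \left(1 + Z\right)}$)
$n{\left(U \right)} = \frac{2}{3} - \frac{U}{3}$ ($n{\left(U \right)} = - \frac{U - 2}{3} = - \frac{-2 + U}{3} = \frac{2}{3} - \frac{U}{3}$)
$h{\left(z,R \right)} = \frac{3 + R + z}{- \frac{695}{63} + \frac{R}{63}}$ ($h{\left(z,R \right)} = \frac{1 + \left(\left(R + 2\right) + z\right)}{-2 + \frac{-83 + R - 486}{9 \left(1 + 6\right)}} = \frac{1 + \left(\left(2 + R\right) + z\right)}{-2 + \frac{-83 + R - 486}{9 \cdot 7}} = \frac{1 + \left(2 + R + z\right)}{-2 + \frac{1}{9} \cdot \frac{1}{7} \left(-569 + R\right)} = \frac{3 + R + z}{-2 + \left(- \frac{569}{63} + \frac{R}{63}\right)} = \frac{3 + R + z}{- \frac{695}{63} + \frac{R}{63}}$)
$n{\left(9 \right)} h{\left(p,6 \right)} = \left(\frac{2}{3} - 3\right) \frac{63 \left(3 + 6 - 2\right)}{-695 + 6} = \left(\frac{2}{3} - 3\right) 63 \frac{1}{-689} \cdot 7 = - \frac{7 \cdot 63 \left(- \frac{1}{689}\right) 7}{3} = \left(- \frac{7}{3}\right) \left(- \frac{441}{689}\right) = \frac{1029}{689}$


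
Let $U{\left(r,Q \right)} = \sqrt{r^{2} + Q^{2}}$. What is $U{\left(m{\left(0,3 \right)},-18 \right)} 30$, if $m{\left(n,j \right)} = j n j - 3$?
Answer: $90 \sqrt{37} \approx 547.45$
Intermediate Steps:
$m{\left(n,j \right)} = -3 + n j^{2}$ ($m{\left(n,j \right)} = n j^{2} - 3 = -3 + n j^{2}$)
$U{\left(r,Q \right)} = \sqrt{Q^{2} + r^{2}}$
$U{\left(m{\left(0,3 \right)},-18 \right)} 30 = \sqrt{\left(-18\right)^{2} + \left(-3 + 0 \cdot 3^{2}\right)^{2}} \cdot 30 = \sqrt{324 + \left(-3 + 0 \cdot 9\right)^{2}} \cdot 30 = \sqrt{324 + \left(-3 + 0\right)^{2}} \cdot 30 = \sqrt{324 + \left(-3\right)^{2}} \cdot 30 = \sqrt{324 + 9} \cdot 30 = \sqrt{333} \cdot 30 = 3 \sqrt{37} \cdot 30 = 90 \sqrt{37}$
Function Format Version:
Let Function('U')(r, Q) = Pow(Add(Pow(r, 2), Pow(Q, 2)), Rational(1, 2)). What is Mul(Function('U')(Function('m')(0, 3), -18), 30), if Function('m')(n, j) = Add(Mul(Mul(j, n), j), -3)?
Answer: Mul(90, Pow(37, Rational(1, 2))) ≈ 547.45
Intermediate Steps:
Function('m')(n, j) = Add(-3, Mul(n, Pow(j, 2))) (Function('m')(n, j) = Add(Mul(n, Pow(j, 2)), -3) = Add(-3, Mul(n, Pow(j, 2))))
Function('U')(r, Q) = Pow(Add(Pow(Q, 2), Pow(r, 2)), Rational(1, 2))
Mul(Function('U')(Function('m')(0, 3), -18), 30) = Mul(Pow(Add(Pow(-18, 2), Pow(Add(-3, Mul(0, Pow(3, 2))), 2)), Rational(1, 2)), 30) = Mul(Pow(Add(324, Pow(Add(-3, Mul(0, 9)), 2)), Rational(1, 2)), 30) = Mul(Pow(Add(324, Pow(Add(-3, 0), 2)), Rational(1, 2)), 30) = Mul(Pow(Add(324, Pow(-3, 2)), Rational(1, 2)), 30) = Mul(Pow(Add(324, 9), Rational(1, 2)), 30) = Mul(Pow(333, Rational(1, 2)), 30) = Mul(Mul(3, Pow(37, Rational(1, 2))), 30) = Mul(90, Pow(37, Rational(1, 2)))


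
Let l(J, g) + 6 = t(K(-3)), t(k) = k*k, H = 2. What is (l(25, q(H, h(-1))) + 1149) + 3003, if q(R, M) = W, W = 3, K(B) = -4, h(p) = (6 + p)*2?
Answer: 4162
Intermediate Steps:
h(p) = 12 + 2*p
t(k) = k²
q(R, M) = 3
l(J, g) = 10 (l(J, g) = -6 + (-4)² = -6 + 16 = 10)
(l(25, q(H, h(-1))) + 1149) + 3003 = (10 + 1149) + 3003 = 1159 + 3003 = 4162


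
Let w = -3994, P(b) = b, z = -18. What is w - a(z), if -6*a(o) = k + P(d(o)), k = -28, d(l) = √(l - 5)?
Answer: -11996/3 + I*√23/6 ≈ -3998.7 + 0.7993*I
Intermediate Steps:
d(l) = √(-5 + l)
a(o) = 14/3 - √(-5 + o)/6 (a(o) = -(-28 + √(-5 + o))/6 = 14/3 - √(-5 + o)/6)
w - a(z) = -3994 - (14/3 - √(-5 - 18)/6) = -3994 - (14/3 - I*√23/6) = -3994 + (-14/3 + I*√23/6) = -11996/3 + I*√23/6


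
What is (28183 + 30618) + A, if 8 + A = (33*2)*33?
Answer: 60971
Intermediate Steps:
A = 2170 (A = -8 + (33*2)*33 = -8 + 66*33 = -8 + 2178 = 2170)
(28183 + 30618) + A = (28183 + 30618) + 2170 = 58801 + 2170 = 60971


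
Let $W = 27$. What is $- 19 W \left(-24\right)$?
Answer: $12312$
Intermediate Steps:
$- 19 W \left(-24\right) = \left(-19\right) 27 \left(-24\right) = \left(-513\right) \left(-24\right) = 12312$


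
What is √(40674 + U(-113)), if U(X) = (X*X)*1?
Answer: √53443 ≈ 231.18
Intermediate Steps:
U(X) = X² (U(X) = X²*1 = X²)
√(40674 + U(-113)) = √(40674 + (-113)²) = √(40674 + 12769) = √53443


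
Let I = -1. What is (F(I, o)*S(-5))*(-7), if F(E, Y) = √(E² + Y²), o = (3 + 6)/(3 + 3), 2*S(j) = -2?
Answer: 7*√13/2 ≈ 12.619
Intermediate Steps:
S(j) = -1 (S(j) = (½)*(-2) = -1)
o = 3/2 (o = 9/6 = 9*(⅙) = 3/2 ≈ 1.5000)
(F(I, o)*S(-5))*(-7) = (√((-1)² + (3/2)²)*(-1))*(-7) = (√(1 + 9/4)*(-1))*(-7) = (√(13/4)*(-1))*(-7) = ((√13/2)*(-1))*(-7) = -√13/2*(-7) = 7*√13/2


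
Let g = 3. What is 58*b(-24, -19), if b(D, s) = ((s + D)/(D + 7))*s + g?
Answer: -44428/17 ≈ -2613.4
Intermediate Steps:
b(D, s) = 3 + s*(D + s)/(7 + D) (b(D, s) = ((s + D)/(D + 7))*s + 3 = ((D + s)/(7 + D))*s + 3 = s*(D + s)/(7 + D) + 3 = 3 + s*(D + s)/(7 + D))
58*b(-24, -19) = 58*((21 + (-19)**2 + 3*(-24) - 24*(-19))/(7 - 24)) = 58*((21 + 361 - 72 + 456)/(-17)) = 58*(-1/17*766) = 58*(-766/17) = -44428/17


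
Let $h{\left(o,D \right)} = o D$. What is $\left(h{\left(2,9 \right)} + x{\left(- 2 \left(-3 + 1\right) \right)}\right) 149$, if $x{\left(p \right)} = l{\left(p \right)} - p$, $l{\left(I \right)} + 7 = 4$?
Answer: $1639$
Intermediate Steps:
$l{\left(I \right)} = -3$ ($l{\left(I \right)} = -7 + 4 = -3$)
$x{\left(p \right)} = -3 - p$
$h{\left(o,D \right)} = D o$
$\left(h{\left(2,9 \right)} + x{\left(- 2 \left(-3 + 1\right) \right)}\right) 149 = \left(9 \cdot 2 - \left(3 - 2 \left(-3 + 1\right)\right)\right) 149 = \left(18 - \left(3 - -4\right)\right) 149 = \left(18 - 7\right) 149 = 11 \cdot 149 = 1639$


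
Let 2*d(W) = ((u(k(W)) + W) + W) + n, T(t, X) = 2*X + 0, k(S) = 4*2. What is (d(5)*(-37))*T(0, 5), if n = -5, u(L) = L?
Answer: -2405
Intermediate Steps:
k(S) = 8
T(t, X) = 2*X
d(W) = 3/2 + W (d(W) = (((8 + W) + W) - 5)/2 = ((8 + 2*W) - 5)/2 = (3 + 2*W)/2 = 3/2 + W)
(d(5)*(-37))*T(0, 5) = ((3/2 + 5)*(-37))*(2*5) = ((13/2)*(-37))*10 = -481/2*10 = -2405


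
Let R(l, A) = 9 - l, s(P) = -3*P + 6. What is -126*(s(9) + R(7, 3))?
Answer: 2394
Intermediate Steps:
s(P) = 6 - 3*P
-126*(s(9) + R(7, 3)) = -126*((6 - 3*9) + (9 - 1*7)) = -126*((6 - 27) + (9 - 7)) = -126*(-21 + 2) = -126*(-19) = 2394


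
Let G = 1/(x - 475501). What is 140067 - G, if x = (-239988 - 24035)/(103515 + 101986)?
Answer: 13686814288632109/97716195024 ≈ 1.4007e+5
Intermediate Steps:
x = -264023/205501 ≈ -1.2848
G = -205501/97716195024 (G = 1/(-264023/205501 - 475501) = 1/(-97716195024/205501) = -205501/97716195024 ≈ -2.1030e-6)
140067 - G = 140067 - 1*(-205501/97716195024) = 140067 + 205501/97716195024 = 13686814288632109/97716195024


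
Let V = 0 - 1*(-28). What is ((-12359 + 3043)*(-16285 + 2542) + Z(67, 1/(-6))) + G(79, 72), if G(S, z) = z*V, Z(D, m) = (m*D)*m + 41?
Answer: 4609146487/36 ≈ 1.2803e+8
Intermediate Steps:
V = 28 (V = 0 + 28 = 28)
Z(D, m) = 41 + D*m**2 (Z(D, m) = (D*m)*m + 41 = D*m**2 + 41 = 41 + D*m**2)
G(S, z) = 28*z (G(S, z) = z*28 = 28*z)
((-12359 + 3043)*(-16285 + 2542) + Z(67, 1/(-6))) + G(79, 72) = ((-12359 + 3043)*(-16285 + 2542) + (41 + 67*(1/(-6))**2)) + 28*72 = (-9316*(-13743) + (41 + 67*(-1/6)**2)) + 2016 = (128029788 + (41 + 67*(1/36))) + 2016 = (128029788 + (41 + 67/36)) + 2016 = (128029788 + 1543/36) + 2016 = 4609073911/36 + 2016 = 4609146487/36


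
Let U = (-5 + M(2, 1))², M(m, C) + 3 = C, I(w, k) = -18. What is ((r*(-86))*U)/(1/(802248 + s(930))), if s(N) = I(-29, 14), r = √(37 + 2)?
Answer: -3380597220*√39 ≈ -2.1112e+10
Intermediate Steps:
r = √39 ≈ 6.2450
M(m, C) = -3 + C
U = 49 (U = (-5 + (-3 + 1))² = (-5 - 2)² = (-7)² = 49)
s(N) = -18
((r*(-86))*U)/(1/(802248 + s(930))) = ((√39*(-86))*49)/(1/(802248 - 18)) = (-86*√39*49)/(1/802230) = (-4214*√39)/(1/802230) = -4214*√39*802230 = -3380597220*√39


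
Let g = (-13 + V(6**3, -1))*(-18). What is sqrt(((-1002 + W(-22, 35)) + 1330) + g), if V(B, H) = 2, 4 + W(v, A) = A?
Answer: sqrt(557) ≈ 23.601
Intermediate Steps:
W(v, A) = -4 + A
g = 198 (g = (-13 + 2)*(-18) = -11*(-18) = 198)
sqrt(((-1002 + W(-22, 35)) + 1330) + g) = sqrt(((-1002 + (-4 + 35)) + 1330) + 198) = sqrt(((-1002 + 31) + 1330) + 198) = sqrt((-971 + 1330) + 198) = sqrt(359 + 198) = sqrt(557)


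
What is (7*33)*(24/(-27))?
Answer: -616/3 ≈ -205.33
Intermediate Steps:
(7*33)*(24/(-27)) = 231*(24*(-1/27)) = 231*(-8/9) = -616/3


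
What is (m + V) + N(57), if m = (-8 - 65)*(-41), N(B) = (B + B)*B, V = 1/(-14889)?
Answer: 141311498/14889 ≈ 9491.0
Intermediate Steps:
V = -1/14889 ≈ -6.7164e-5
N(B) = 2*B² (N(B) = (2*B)*B = 2*B²)
m = 2993 (m = -73*(-41) = 2993)
(m + V) + N(57) = (2993 - 1/14889) + 2*57² = 44562776/14889 + 2*3249 = 44562776/14889 + 6498 = 141311498/14889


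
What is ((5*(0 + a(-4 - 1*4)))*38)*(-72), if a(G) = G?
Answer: 109440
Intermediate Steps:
((5*(0 + a(-4 - 1*4)))*38)*(-72) = ((5*(0 + (-4 - 1*4)))*38)*(-72) = ((5*(0 + (-4 - 4)))*38)*(-72) = ((5*(0 - 8))*38)*(-72) = ((5*(-8))*38)*(-72) = -40*38*(-72) = -1520*(-72) = 109440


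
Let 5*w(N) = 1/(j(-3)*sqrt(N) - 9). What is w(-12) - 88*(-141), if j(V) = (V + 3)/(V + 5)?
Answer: 0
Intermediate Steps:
j(V) = (3 + V)/(5 + V)
w(N) = -1/45 (w(N) = 1/(5*(((3 - 3)/(5 - 3))*sqrt(N) - 9)) = 1/(5*((0/2)*sqrt(N) - 9)) = 1/(5*(((1/2)*0)*sqrt(N) - 9)) = 1/(5*(0*sqrt(N) - 9)) = 1/(5*(0 - 9)) = (1/5)/(-9) = (1/5)*(-1/9) = -1/45)
w(-12) - 88*(-141) = -1/45 - 88*(-141) = -1/45 + 12408 = 558359/45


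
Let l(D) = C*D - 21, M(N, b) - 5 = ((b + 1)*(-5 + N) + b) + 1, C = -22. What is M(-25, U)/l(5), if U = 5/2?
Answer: 193/262 ≈ 0.73664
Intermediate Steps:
U = 5/2 (U = 5*(1/2) = 5/2 ≈ 2.5000)
M(N, b) = 6 + b + (1 + b)*(-5 + N) (M(N, b) = 5 + (((b + 1)*(-5 + N) + b) + 1) = 5 + (((1 + b)*(-5 + N) + b) + 1) = 5 + ((b + (1 + b)*(-5 + N)) + 1) = 5 + (1 + b + (1 + b)*(-5 + N)) = 6 + b + (1 + b)*(-5 + N))
l(D) = -21 - 22*D (l(D) = -22*D - 21 = -21 - 22*D)
M(-25, U)/l(5) = (1 - 25 - 4*5/2 - 25*5/2)/(-21 - 22*5) = (1 - 25 - 10 - 125/2)/(-21 - 110) = -193/2/(-131) = -193/2*(-1/131) = 193/262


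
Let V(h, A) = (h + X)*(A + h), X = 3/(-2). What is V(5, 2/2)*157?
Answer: 3297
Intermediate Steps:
X = -3/2 (X = 3*(-½) = -3/2 ≈ -1.5000)
V(h, A) = (-3/2 + h)*(A + h) (V(h, A) = (h - 3/2)*(A + h) = (-3/2 + h)*(A + h))
V(5, 2/2)*157 = (5² - 3/2 - 3/2*5 + (2/2)*5)*157 = (25 - 3/2 - 15/2 + (2*(½))*5)*157 = (25 - 3/2*1 - 15/2 + 1*5)*157 = (25 - 3/2 - 15/2 + 5)*157 = 21*157 = 3297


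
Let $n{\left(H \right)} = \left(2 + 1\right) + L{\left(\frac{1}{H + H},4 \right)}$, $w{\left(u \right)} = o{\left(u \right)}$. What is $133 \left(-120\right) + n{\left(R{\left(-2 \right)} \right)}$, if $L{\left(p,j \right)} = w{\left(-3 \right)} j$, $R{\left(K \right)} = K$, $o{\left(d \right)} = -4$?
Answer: $-15973$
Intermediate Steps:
$w{\left(u \right)} = -4$
$L{\left(p,j \right)} = - 4 j$
$n{\left(H \right)} = -13$ ($n{\left(H \right)} = \left(2 + 1\right) - 16 = 3 - 16 = -13$)
$133 \left(-120\right) + n{\left(R{\left(-2 \right)} \right)} = 133 \left(-120\right) - 13 = -15960 - 13 = -15973$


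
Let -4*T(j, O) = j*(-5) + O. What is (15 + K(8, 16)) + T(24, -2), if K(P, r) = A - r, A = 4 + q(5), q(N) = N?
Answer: 77/2 ≈ 38.500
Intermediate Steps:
T(j, O) = -O/4 + 5*j/4 (T(j, O) = -(j*(-5) + O)/4 = -(-5*j + O)/4 = -(O - 5*j)/4 = -O/4 + 5*j/4)
A = 9 (A = 4 + 5 = 9)
K(P, r) = 9 - r
(15 + K(8, 16)) + T(24, -2) = (15 + (9 - 1*16)) + (-1/4*(-2) + (5/4)*24) = (15 + (9 - 16)) + (1/2 + 30) = (15 - 7) + 61/2 = 8 + 61/2 = 77/2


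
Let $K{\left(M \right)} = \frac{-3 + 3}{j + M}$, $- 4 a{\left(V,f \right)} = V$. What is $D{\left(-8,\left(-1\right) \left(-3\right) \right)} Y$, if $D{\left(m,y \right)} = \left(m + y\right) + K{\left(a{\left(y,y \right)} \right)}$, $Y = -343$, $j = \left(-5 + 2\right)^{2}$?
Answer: $1715$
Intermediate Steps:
$j = 9$ ($j = \left(-3\right)^{2} = 9$)
$a{\left(V,f \right)} = - \frac{V}{4}$
$K{\left(M \right)} = 0$ ($K{\left(M \right)} = \frac{-3 + 3}{9 + M} = \frac{0}{9 + M} = 0$)
$D{\left(m,y \right)} = m + y$ ($D{\left(m,y \right)} = \left(m + y\right) + 0 = m + y$)
$D{\left(-8,\left(-1\right) \left(-3\right) \right)} Y = \left(-8 - -3\right) \left(-343\right) = \left(-8 + 3\right) \left(-343\right) = \left(-5\right) \left(-343\right) = 1715$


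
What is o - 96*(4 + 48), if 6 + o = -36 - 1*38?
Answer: -5072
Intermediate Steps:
o = -80 (o = -6 + (-36 - 1*38) = -6 + (-36 - 38) = -6 - 74 = -80)
o - 96*(4 + 48) = -80 - 96*(4 + 48) = -80 - 96*52 = -80 - 4992 = -5072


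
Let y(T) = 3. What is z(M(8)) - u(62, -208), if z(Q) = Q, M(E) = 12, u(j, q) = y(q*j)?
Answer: 9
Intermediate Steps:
u(j, q) = 3
z(M(8)) - u(62, -208) = 12 - 1*3 = 12 - 3 = 9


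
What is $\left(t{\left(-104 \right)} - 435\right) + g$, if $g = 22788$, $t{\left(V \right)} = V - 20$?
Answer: $22229$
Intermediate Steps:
$t{\left(V \right)} = -20 + V$ ($t{\left(V \right)} = V - 20 = -20 + V$)
$\left(t{\left(-104 \right)} - 435\right) + g = \left(\left(-20 - 104\right) - 435\right) + 22788 = \left(-124 - 435\right) + 22788 = -559 + 22788 = 22229$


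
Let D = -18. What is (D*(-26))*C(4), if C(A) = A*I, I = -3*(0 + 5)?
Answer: -28080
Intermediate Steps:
I = -15 (I = -3*5 = -15)
C(A) = -15*A (C(A) = A*(-15) = -15*A)
(D*(-26))*C(4) = (-18*(-26))*(-15*4) = 468*(-60) = -28080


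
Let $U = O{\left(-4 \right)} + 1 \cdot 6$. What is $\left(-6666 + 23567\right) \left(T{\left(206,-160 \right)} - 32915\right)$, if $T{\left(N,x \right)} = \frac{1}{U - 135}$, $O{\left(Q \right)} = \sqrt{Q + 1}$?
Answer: $- \frac{3086333237163}{5548} - \frac{16901 i \sqrt{3}}{16644} \approx -5.563 \cdot 10^{8} - 1.7588 i$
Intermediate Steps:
$O{\left(Q \right)} = \sqrt{1 + Q}$
$U = 6 + i \sqrt{3}$ ($U = \sqrt{1 - 4} + 1 \cdot 6 = \sqrt{-3} + 6 = i \sqrt{3} + 6 = 6 + i \sqrt{3} \approx 6.0 + 1.732 i$)
$T{\left(N,x \right)} = \frac{1}{-129 + i \sqrt{3}}$ ($T{\left(N,x \right)} = \frac{1}{\left(6 + i \sqrt{3}\right) - 135} = \frac{1}{-129 + i \sqrt{3}}$)
$\left(-6666 + 23567\right) \left(T{\left(206,-160 \right)} - 32915\right) = \left(-6666 + 23567\right) \left(\left(- \frac{43}{5548} - \frac{i \sqrt{3}}{16644}\right) - 32915\right) = 16901 \left(- \frac{182612463}{5548} - \frac{i \sqrt{3}}{16644}\right) = - \frac{3086333237163}{5548} - \frac{16901 i \sqrt{3}}{16644}$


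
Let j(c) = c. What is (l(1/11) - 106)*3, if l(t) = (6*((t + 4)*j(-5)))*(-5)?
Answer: 16752/11 ≈ 1522.9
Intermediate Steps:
l(t) = 600 + 150*t (l(t) = (6*((t + 4)*(-5)))*(-5) = (6*((4 + t)*(-5)))*(-5) = (6*(-20 - 5*t))*(-5) = (-120 - 30*t)*(-5) = 600 + 150*t)
(l(1/11) - 106)*3 = ((600 + 150*(1/11)) - 106)*3 = ((600 + 150/11) - 106)*3 = (6750/11 - 106)*3 = (5584/11)*3 = 16752/11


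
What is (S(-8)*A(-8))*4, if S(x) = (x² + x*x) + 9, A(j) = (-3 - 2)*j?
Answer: 21920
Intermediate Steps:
A(j) = -5*j
S(x) = 9 + 2*x² (S(x) = (x² + x²) + 9 = 2*x² + 9 = 9 + 2*x²)
(S(-8)*A(-8))*4 = ((9 + 2*(-8)²)*(-5*(-8)))*4 = ((9 + 2*64)*40)*4 = ((9 + 128)*40)*4 = (137*40)*4 = 5480*4 = 21920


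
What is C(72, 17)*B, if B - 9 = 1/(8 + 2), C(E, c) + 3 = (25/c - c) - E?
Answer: -140049/170 ≈ -823.82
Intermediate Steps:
C(E, c) = -3 - E - c + 25/c (C(E, c) = -3 + ((25/c - c) - E) = -3 + ((-c + 25/c) - E) = -3 + (-E - c + 25/c) = -3 - E - c + 25/c)
B = 91/10 (B = 9 + 1/(8 + 2) = 9 + 1/10 = 91/10 ≈ 9.1000)
C(72, 17)*B = (-3 - 1*72 - 1*17 + 25/17)*(91/10) = (-3 - 72 - 17 + 25*(1/17))*(91/10) = (-3 - 72 - 17 + 25/17)*(91/10) = -1539/17*91/10 = -140049/170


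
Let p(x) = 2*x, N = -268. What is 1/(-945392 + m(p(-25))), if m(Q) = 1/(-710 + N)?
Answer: -978/924593377 ≈ -1.0578e-6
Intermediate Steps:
m(Q) = -1/978 (m(Q) = 1/(-710 - 268) = 1/(-978) = -1/978)
1/(-945392 + m(p(-25))) = 1/(-945392 - 1/978) = 1/(-924593377/978) = -978/924593377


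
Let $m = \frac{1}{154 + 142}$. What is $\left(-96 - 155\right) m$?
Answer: $- \frac{251}{296} \approx -0.84797$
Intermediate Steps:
$m = \frac{1}{296} \approx 0.0033784$
$\left(-96 - 155\right) m = \left(-96 - 155\right) \frac{1}{296} = \left(-251\right) \frac{1}{296} = - \frac{251}{296}$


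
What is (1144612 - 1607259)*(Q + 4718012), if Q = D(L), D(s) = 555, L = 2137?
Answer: -2183030866849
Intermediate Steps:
Q = 555
(1144612 - 1607259)*(Q + 4718012) = (1144612 - 1607259)*(555 + 4718012) = -462647*4718567 = -2183030866849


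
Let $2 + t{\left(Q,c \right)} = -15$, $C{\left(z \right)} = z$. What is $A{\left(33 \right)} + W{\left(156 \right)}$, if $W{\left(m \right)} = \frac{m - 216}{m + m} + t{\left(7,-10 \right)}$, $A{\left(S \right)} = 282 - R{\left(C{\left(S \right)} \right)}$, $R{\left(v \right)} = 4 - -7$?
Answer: $\frac{6599}{26} \approx 253.81$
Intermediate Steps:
$t{\left(Q,c \right)} = -17$ ($t{\left(Q,c \right)} = -2 - 15 = -17$)
$R{\left(v \right)} = 11$ ($R{\left(v \right)} = 4 + 7 = 11$)
$A{\left(S \right)} = 271$ ($A{\left(S \right)} = 282 - 11 = 271$)
$W{\left(m \right)} = -17 + \frac{-216 + m}{2 m}$ ($W{\left(m \right)} = \frac{m - 216}{m + m} - 17 = \frac{-216 + m}{2 m} - 17 = -17 + \frac{-216 + m}{2 m}$)
$A{\left(33 \right)} + W{\left(156 \right)} = 271 - \left(\frac{33}{2} + \frac{108}{156}\right) = 271 - \frac{447}{26} = \frac{6599}{26}$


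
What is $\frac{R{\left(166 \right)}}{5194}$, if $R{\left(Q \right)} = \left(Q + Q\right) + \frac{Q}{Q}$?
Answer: $\frac{333}{5194} \approx 0.064112$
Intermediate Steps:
$R{\left(Q \right)} = 1 + 2 Q$ ($R{\left(Q \right)} = 2 Q + 1 = 1 + 2 Q$)
$\frac{R{\left(166 \right)}}{5194} = \frac{1 + 2 \cdot 166}{5194} = \left(1 + 332\right) \frac{1}{5194} = 333 \cdot \frac{1}{5194} = \frac{333}{5194}$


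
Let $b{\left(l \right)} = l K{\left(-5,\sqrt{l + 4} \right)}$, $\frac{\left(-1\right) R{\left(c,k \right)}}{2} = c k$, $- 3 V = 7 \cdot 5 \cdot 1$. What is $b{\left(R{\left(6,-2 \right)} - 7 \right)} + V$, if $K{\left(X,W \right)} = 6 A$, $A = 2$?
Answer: $\frac{577}{3} \approx 192.33$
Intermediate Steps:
$V = - \frac{35}{3}$ ($V = - \frac{7 \cdot 5 \cdot 1}{3} = - \frac{35 \cdot 1}{3} = \left(- \frac{1}{3}\right) 35 = - \frac{35}{3} \approx -11.667$)
$K{\left(X,W \right)} = 12$ ($K{\left(X,W \right)} = 6 \cdot 2 = 12$)
$R{\left(c,k \right)} = - 2 c k$
$b{\left(l \right)} = 12 l$ ($b{\left(l \right)} = l 12 = 12 l$)
$b{\left(R{\left(6,-2 \right)} - 7 \right)} + V = 12 \left(\left(-2\right) 6 \left(-2\right) - 7\right) - \frac{35}{3} = 12 \left(24 - 7\right) - \frac{35}{3} = 12 \cdot 17 - \frac{35}{3} = 204 - \frac{35}{3} = \frac{577}{3}$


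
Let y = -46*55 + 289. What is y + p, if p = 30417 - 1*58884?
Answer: -30708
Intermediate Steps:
p = -28467 (p = 30417 - 58884 = -28467)
y = -2241 (y = -2530 + 289 = -2241)
y + p = -2241 - 28467 = -30708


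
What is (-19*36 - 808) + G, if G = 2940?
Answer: 1448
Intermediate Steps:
(-19*36 - 808) + G = (-19*36 - 808) + 2940 = (-684 - 808) + 2940 = -1492 + 2940 = 1448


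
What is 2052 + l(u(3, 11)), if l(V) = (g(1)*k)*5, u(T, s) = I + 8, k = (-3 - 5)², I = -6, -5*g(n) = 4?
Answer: 1796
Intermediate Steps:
g(n) = -⅘ (g(n) = -⅕*4 = -⅘)
k = 64 (k = (-8)² = 64)
u(T, s) = 2 (u(T, s) = -6 + 8 = 2)
l(V) = -256 (l(V) = -⅘*64*5 = -256/5*5 = -256)
2052 + l(u(3, 11)) = 2052 - 256 = 1796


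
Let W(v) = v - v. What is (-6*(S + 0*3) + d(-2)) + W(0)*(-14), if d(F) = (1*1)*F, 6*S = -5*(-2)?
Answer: -12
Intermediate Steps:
W(v) = 0
S = 5/3 (S = (-5*(-2))/6 = (⅙)*10 = 5/3 ≈ 1.6667)
d(F) = F (d(F) = 1*F = F)
(-6*(S + 0*3) + d(-2)) + W(0)*(-14) = (-6*(5/3 + 0*3) - 2) + 0*(-14) = (-6*(5/3 + 0) - 2) + 0 = (-6*5/3 - 2) + 0 = (-10 - 2) + 0 = -12 + 0 = -12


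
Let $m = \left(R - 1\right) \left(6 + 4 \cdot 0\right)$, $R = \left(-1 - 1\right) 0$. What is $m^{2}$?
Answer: $36$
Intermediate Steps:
$R = 0$ ($R = \left(-2\right) 0 = 0$)
$m = -6$ ($m = \left(0 - 1\right) \left(6 + 4 \cdot 0\right) = - (6 + 0) = \left(-1\right) 6 = -6$)
$m^{2} = \left(-6\right)^{2} = 36$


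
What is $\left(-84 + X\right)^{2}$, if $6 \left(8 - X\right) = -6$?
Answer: $5625$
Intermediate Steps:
$X = 9$ ($X = 8 - -1 = 8 + 1 = 9$)
$\left(-84 + X\right)^{2} = \left(-84 + 9\right)^{2} = \left(-75\right)^{2} = 5625$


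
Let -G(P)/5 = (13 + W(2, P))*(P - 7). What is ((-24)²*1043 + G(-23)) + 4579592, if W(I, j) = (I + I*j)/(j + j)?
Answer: 119196430/23 ≈ 5.1825e+6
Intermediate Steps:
W(I, j) = (I + I*j)/(2*j) (W(I, j) = (I + I*j)/((2*j)) = (I + I*j)*(1/(2*j)) = (I + I*j)/(2*j))
G(P) = -5*(-7 + P)*(13 + (1 + P)/P) (G(P) = -5*(13 + (½)*2*(1 + P)/P)*(P - 7) = -5*(13 + (1 + P)/P)*(-7 + P) = -5*(-7 + P)*(13 + (1 + P)/P))
((-24)²*1043 + G(-23)) + 4579592 = ((-24)²*1043 + (485 - 70*(-23) + 35/(-23))) + 4579592 = (576*1043 + (485 + 1610 + 35*(-1/23))) + 4579592 = (600768 + (485 + 1610 - 35/23)) + 4579592 = (600768 + 48150/23) + 4579592 = 13865814/23 + 4579592 = 119196430/23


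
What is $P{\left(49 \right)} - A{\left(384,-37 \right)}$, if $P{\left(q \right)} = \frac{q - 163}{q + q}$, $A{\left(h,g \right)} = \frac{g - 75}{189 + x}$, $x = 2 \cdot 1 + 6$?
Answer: $- \frac{5741}{9653} \approx -0.59474$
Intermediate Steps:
$x = 8$ ($x = 2 + 6 = 8$)
$A{\left(h,g \right)} = - \frac{75}{197} + \frac{g}{197}$ ($A{\left(h,g \right)} = \frac{g - 75}{189 + 8} = \frac{-75 + g}{197} = \left(-75 + g\right) \frac{1}{197} = - \frac{75}{197} + \frac{g}{197}$)
$P{\left(q \right)} = \frac{-163 + q}{2 q}$
$P{\left(49 \right)} - A{\left(384,-37 \right)} = \frac{-163 + 49}{2 \cdot 49} - \left(- \frac{75}{197} + \frac{1}{197} \left(-37\right)\right) = \frac{1}{2} \cdot \frac{1}{49} \left(-114\right) - \left(- \frac{75}{197} - \frac{37}{197}\right) = - \frac{57}{49} - - \frac{112}{197} = - \frac{57}{49} + \frac{112}{197} = - \frac{5741}{9653}$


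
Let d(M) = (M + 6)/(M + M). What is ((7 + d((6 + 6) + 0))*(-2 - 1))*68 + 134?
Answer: -1447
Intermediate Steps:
d(M) = (6 + M)/(2*M) (d(M) = (6 + M)/((2*M)) = (6 + M)*(1/(2*M)) = (6 + M)/(2*M))
((7 + d((6 + 6) + 0))*(-2 - 1))*68 + 134 = ((7 + (6 + ((6 + 6) + 0))/(2*((6 + 6) + 0)))*(-2 - 1))*68 + 134 = ((7 + (6 + (12 + 0))/(2*(12 + 0)))*(-3))*68 + 134 = ((7 + (½)*(6 + 12)/12)*(-3))*68 + 134 = ((7 + (½)*(1/12)*18)*(-3))*68 + 134 = ((7 + ¾)*(-3))*68 + 134 = ((31/4)*(-3))*68 + 134 = -93/4*68 + 134 = -1581 + 134 = -1447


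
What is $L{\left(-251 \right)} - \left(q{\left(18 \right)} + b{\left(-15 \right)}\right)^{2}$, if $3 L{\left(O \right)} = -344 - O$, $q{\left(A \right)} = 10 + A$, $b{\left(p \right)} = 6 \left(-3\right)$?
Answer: $-131$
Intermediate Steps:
$b{\left(p \right)} = -18$
$L{\left(O \right)} = - \frac{344}{3} - \frac{O}{3}$ ($L{\left(O \right)} = \frac{-344 - O}{3} = - \frac{344}{3} - \frac{O}{3}$)
$L{\left(-251 \right)} - \left(q{\left(18 \right)} + b{\left(-15 \right)}\right)^{2} = \left(- \frac{344}{3} - - \frac{251}{3}\right) - \left(\left(10 + 18\right) - 18\right)^{2} = \left(- \frac{344}{3} + \frac{251}{3}\right) - \left(28 - 18\right)^{2} = -31 - 10^{2} = -31 - 100 = -131$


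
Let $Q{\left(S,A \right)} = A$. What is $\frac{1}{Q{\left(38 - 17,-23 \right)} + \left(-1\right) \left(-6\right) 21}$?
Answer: $\frac{1}{103} \approx 0.0097087$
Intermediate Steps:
$\frac{1}{Q{\left(38 - 17,-23 \right)} + \left(-1\right) \left(-6\right) 21} = \frac{1}{-23 + \left(-1\right) \left(-6\right) 21} = \frac{1}{-23 + 6 \cdot 21} = \frac{1}{-23 + 126} = \frac{1}{103}$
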